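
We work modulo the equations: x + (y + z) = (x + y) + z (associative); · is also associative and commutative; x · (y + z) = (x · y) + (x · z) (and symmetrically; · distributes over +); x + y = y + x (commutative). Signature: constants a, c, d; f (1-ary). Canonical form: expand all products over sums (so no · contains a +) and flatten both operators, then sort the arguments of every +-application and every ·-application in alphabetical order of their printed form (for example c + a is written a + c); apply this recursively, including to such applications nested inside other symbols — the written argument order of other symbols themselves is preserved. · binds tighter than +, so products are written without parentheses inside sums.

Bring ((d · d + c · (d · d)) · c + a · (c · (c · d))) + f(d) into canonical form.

Answer: a · c · c · d + c · c · d · d + c · d · d + f(d)

Derivation:
Distribute:  c · d · d + c · c · d · d + a · c · c · d + f(d)
Sort:  a · c · c · d + c · c · d · d + c · d · d + f(d)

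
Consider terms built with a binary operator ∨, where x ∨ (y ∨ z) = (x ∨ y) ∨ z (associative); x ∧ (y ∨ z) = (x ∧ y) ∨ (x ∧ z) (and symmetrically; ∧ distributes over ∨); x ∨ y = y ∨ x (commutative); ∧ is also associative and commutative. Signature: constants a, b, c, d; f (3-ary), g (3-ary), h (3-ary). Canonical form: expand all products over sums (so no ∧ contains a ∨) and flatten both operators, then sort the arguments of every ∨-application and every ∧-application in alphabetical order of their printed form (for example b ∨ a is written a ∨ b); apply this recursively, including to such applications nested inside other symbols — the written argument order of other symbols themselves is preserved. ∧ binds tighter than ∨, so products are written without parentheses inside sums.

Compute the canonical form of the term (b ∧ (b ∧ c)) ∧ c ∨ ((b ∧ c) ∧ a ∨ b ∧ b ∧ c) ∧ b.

Distribute:  b ∧ b ∧ c ∧ c ∨ a ∧ b ∧ b ∧ c ∨ b ∧ b ∧ b ∧ c
Order the arguments:  a ∧ b ∧ b ∧ c ∨ b ∧ b ∧ b ∧ c ∨ b ∧ b ∧ c ∧ c

Answer: a ∧ b ∧ b ∧ c ∨ b ∧ b ∧ b ∧ c ∨ b ∧ b ∧ c ∧ c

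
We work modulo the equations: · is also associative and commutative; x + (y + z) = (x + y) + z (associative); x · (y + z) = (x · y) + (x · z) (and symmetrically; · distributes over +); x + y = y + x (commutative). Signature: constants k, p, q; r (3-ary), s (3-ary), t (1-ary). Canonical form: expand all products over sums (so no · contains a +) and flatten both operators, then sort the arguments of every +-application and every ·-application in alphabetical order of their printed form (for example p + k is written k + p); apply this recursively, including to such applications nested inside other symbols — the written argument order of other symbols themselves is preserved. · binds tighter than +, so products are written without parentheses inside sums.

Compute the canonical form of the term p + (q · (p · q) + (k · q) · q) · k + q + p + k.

Answer: k + k · k · q · q + k · p · q · q + p + p + q

Derivation:
Expand:  p + k · p · q · q + k · k · q · q + q + p + k
Sort arguments:  k + k · k · q · q + k · p · q · q + p + p + q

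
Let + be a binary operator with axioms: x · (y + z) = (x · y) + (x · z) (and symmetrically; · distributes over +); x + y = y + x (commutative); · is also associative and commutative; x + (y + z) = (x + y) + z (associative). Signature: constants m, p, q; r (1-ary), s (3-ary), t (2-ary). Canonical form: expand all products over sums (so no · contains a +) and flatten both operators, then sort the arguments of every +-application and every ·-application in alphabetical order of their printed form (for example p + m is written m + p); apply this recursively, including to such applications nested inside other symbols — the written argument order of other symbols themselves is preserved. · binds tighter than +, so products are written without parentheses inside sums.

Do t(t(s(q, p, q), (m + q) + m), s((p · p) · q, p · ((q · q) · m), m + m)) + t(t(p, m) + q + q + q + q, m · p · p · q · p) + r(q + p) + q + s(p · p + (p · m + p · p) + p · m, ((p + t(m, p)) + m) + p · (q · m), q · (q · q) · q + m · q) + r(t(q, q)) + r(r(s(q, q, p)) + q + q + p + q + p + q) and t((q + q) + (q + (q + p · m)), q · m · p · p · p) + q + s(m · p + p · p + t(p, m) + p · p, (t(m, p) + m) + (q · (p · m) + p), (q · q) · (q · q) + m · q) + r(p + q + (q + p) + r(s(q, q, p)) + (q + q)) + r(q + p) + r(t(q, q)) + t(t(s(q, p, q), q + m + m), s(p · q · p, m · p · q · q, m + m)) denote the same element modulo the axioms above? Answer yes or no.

Left:  t(t(s(q, p, q), (m + q) + m), s((p · p) · q, p · ((q · q) · m), m + m)) + t(t(p, m) + q + q + q + q, m · p · p · q · p) + r(q + p) + q + s(p · p + (p · m + p · p) + p · m, ((p + t(m, p)) + m) + p · (q · m), q · (q · q) · q + m · q) + r(t(q, q)) + r(r(s(q, q, p)) + q + q + p + q + p + q)
  Merge nested applications:  t(t(s(q, p, q), m + m + q), s(p · p · q, m · p · q · q, m + m)) + t(q + q + q + q + t(p, m), m · p · p · p · q) + r(p + q) + q + s(m · p + m · p + p · p + p · p, m + m · p · q + p + t(m, p), m · q + q · q · q · q) + r(t(q, q)) + r(p + p + q + q + q + q + r(s(q, q, p)))
  Sort arguments:  q + r(p + p + q + q + q + q + r(s(q, q, p))) + r(p + q) + r(t(q, q)) + s(m · p + m · p + p · p + p · p, m + m · p · q + p + t(m, p), m · q + q · q · q · q) + t(q + q + q + q + t(p, m), m · p · p · p · q) + t(t(s(q, p, q), m + m + q), s(p · p · q, m · p · q · q, m + m))
Right:  t((q + q) + (q + (q + p · m)), q · m · p · p · p) + q + s(m · p + p · p + t(p, m) + p · p, (t(m, p) + m) + (q · (p · m) + p), (q · q) · (q · q) + m · q) + r(p + q + (q + p) + r(s(q, q, p)) + (q + q)) + r(q + p) + r(t(q, q)) + t(t(s(q, p, q), q + m + m), s(p · q · p, m · p · q · q, m + m))
  Un-nest:  t(m · p + q + q + q + q, m · p · p · p · q) + q + s(m · p + p · p + p · p + t(p, m), m + m · p · q + p + t(m, p), m · q + q · q · q · q) + r(p + p + q + q + q + q + r(s(q, q, p))) + r(p + q) + r(t(q, q)) + t(t(s(q, p, q), m + m + q), s(p · p · q, m · p · q · q, m + m))
  Sort arguments:  q + r(p + p + q + q + q + q + r(s(q, q, p))) + r(p + q) + r(t(q, q)) + s(m · p + p · p + p · p + t(p, m), m + m · p · q + p + t(m, p), m · q + q · q · q · q) + t(m · p + q + q + q + q, m · p · p · p · q) + t(t(s(q, p, q), m + m + q), s(p · p · q, m · p · q · q, m + m))

Answer: no — q + r(p + p + q + q + q + q + r(s(q, q, p))) + r(p + q) + r(t(q, q)) + s(m · p + m · p + p · p + p · p, m + m · p · q + p + t(m, p), m · q + q · q · q · q) + t(q + q + q + q + t(p, m), m · p · p · p · q) + t(t(s(q, p, q), m + m + q), s(p · p · q, m · p · q · q, m + m)) vs q + r(p + p + q + q + q + q + r(s(q, q, p))) + r(p + q) + r(t(q, q)) + s(m · p + p · p + p · p + t(p, m), m + m · p · q + p + t(m, p), m · q + q · q · q · q) + t(m · p + q + q + q + q, m · p · p · p · q) + t(t(s(q, p, q), m + m + q), s(p · p · q, m · p · q · q, m + m))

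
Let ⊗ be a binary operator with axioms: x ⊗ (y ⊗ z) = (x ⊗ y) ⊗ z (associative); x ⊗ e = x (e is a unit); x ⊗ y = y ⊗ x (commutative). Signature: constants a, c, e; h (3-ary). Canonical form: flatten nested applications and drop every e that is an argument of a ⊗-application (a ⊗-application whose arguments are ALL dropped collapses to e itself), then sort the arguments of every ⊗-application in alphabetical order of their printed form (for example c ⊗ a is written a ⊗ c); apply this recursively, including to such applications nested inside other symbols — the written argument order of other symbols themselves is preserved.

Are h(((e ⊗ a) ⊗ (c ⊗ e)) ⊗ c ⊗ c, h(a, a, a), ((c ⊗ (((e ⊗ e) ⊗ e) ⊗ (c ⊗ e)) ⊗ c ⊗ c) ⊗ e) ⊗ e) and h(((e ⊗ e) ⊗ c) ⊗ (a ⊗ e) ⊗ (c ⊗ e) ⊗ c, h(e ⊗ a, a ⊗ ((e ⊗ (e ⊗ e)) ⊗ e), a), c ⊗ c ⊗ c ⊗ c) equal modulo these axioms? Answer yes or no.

Answer: yes — both canonical forms are h(a ⊗ c ⊗ c ⊗ c, h(a, a, a), c ⊗ c ⊗ c ⊗ c)

Derivation:
Left:  h(((e ⊗ a) ⊗ (c ⊗ e)) ⊗ c ⊗ c, h(a, a, a), ((c ⊗ (((e ⊗ e) ⊗ e) ⊗ (c ⊗ e)) ⊗ c ⊗ c) ⊗ e) ⊗ e)
  Focus inside:  ((c ⊗ (((e ⊗ e) ⊗ e) ⊗ (c ⊗ e)) ⊗ c ⊗ c) ⊗ e) ⊗ e
  Flatten:  c ⊗ e ⊗ e ⊗ e ⊗ c ⊗ e ⊗ c ⊗ c ⊗ e ⊗ e
  Units out:  drop e (×6)
  Sort arguments:  c ⊗ c ⊗ c ⊗ c
  Rebuild:  h(a ⊗ c ⊗ c ⊗ c, h(a, a, a), c ⊗ c ⊗ c ⊗ c)
Right:  h(((e ⊗ e) ⊗ c) ⊗ (a ⊗ e) ⊗ (c ⊗ e) ⊗ c, h(e ⊗ a, a ⊗ ((e ⊗ (e ⊗ e)) ⊗ e), a), c ⊗ c ⊗ c ⊗ c)
  Work inside:  ((e ⊗ e) ⊗ c) ⊗ (a ⊗ e) ⊗ (c ⊗ e) ⊗ c
  Merge nested applications:  e ⊗ e ⊗ c ⊗ a ⊗ e ⊗ c ⊗ e ⊗ c
  Drop the unit:  drop e (×4)
  Order the arguments:  a ⊗ c ⊗ c ⊗ c
  Reassemble:  h(a ⊗ c ⊗ c ⊗ c, h(a, a, a), c ⊗ c ⊗ c ⊗ c)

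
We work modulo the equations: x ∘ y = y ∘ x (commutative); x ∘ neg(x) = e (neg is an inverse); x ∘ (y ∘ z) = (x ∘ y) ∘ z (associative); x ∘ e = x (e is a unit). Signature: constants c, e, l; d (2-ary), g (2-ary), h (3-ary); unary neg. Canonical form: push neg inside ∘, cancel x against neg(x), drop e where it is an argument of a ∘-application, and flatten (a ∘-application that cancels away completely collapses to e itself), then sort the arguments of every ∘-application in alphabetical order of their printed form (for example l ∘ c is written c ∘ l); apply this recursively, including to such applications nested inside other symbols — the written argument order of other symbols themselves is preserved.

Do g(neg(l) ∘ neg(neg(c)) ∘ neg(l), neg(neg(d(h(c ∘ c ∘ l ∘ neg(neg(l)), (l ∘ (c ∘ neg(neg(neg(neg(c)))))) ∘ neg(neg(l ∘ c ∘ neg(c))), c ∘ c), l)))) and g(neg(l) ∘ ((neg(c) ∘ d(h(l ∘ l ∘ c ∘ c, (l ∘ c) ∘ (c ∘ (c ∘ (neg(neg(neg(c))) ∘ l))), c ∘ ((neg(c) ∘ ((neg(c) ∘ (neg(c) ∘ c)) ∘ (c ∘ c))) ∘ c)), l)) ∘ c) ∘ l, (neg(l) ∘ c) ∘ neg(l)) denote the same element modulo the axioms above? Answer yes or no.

Left:  g(neg(l) ∘ neg(neg(c)) ∘ neg(l), neg(neg(d(h(c ∘ c ∘ l ∘ neg(neg(l)), (l ∘ (c ∘ neg(neg(neg(neg(c)))))) ∘ neg(neg(l ∘ c ∘ neg(c))), c ∘ c), l))))
  Descend into:  (l ∘ (c ∘ neg(neg(neg(neg(c)))))) ∘ neg(neg(l ∘ c ∘ neg(c)))
  Push neg inside:  distribute neg over ∘ and collapse double neg
  Collect:  l ∘ l ∘ c ∘ c
  Order the arguments:  c ∘ c ∘ l ∘ l
  Put back:  g(c ∘ neg(l) ∘ neg(l), d(h(c ∘ c ∘ l ∘ l, c ∘ c ∘ l ∘ l, c ∘ c), l))
Right:  g(neg(l) ∘ ((neg(c) ∘ d(h(l ∘ l ∘ c ∘ c, (l ∘ c) ∘ (c ∘ (c ∘ (neg(neg(neg(c))) ∘ l))), c ∘ ((neg(c) ∘ ((neg(c) ∘ (neg(c) ∘ c)) ∘ (c ∘ c))) ∘ c)), l)) ∘ c) ∘ l, (neg(l) ∘ c) ∘ neg(l))
  Focus inside:  neg(l) ∘ ((neg(c) ∘ d(h(l ∘ l ∘ c ∘ c, (l ∘ c) ∘ (c ∘ (c ∘ (neg(neg(neg(c))) ∘ l))), c ∘ ((neg(c) ∘ ((neg(c) ∘ (neg(c) ∘ c)) ∘ (c ∘ c))) ∘ c)), l)) ∘ c) ∘ l
  Push neg inside:  distribute neg over ∘ and collapse double neg
  Inverses cancel:  l cancels; c cancels
  Collect terms:  d(h(c ∘ c ∘ l ∘ l, c ∘ c ∘ l ∘ l, c ∘ c), l)
  Put back:  g(d(h(c ∘ c ∘ l ∘ l, c ∘ c ∘ l ∘ l, c ∘ c), l), c ∘ neg(l) ∘ neg(l))

Answer: no — g(c ∘ neg(l) ∘ neg(l), d(h(c ∘ c ∘ l ∘ l, c ∘ c ∘ l ∘ l, c ∘ c), l)) vs g(d(h(c ∘ c ∘ l ∘ l, c ∘ c ∘ l ∘ l, c ∘ c), l), c ∘ neg(l) ∘ neg(l))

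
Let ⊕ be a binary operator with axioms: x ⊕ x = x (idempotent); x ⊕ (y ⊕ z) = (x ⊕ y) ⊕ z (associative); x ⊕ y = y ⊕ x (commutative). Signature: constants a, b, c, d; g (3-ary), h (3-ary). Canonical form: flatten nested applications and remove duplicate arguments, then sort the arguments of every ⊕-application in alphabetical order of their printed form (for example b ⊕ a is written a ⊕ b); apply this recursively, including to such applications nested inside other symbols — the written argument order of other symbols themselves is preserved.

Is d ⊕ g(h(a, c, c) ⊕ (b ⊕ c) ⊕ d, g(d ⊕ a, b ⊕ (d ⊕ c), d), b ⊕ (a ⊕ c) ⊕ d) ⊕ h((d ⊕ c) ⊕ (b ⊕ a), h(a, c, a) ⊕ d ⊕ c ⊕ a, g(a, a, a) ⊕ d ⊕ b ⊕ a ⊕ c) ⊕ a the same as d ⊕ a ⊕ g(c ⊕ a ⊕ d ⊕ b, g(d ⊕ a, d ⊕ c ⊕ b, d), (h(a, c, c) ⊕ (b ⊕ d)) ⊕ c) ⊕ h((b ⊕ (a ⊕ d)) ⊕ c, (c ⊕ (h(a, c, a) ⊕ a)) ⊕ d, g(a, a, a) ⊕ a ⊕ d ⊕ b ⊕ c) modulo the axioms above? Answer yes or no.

Answer: no — a ⊕ d ⊕ g(b ⊕ c ⊕ d ⊕ h(a, c, c), g(a ⊕ d, b ⊕ c ⊕ d, d), a ⊕ b ⊕ c ⊕ d) ⊕ h(a ⊕ b ⊕ c ⊕ d, a ⊕ c ⊕ d ⊕ h(a, c, a), a ⊕ b ⊕ c ⊕ d ⊕ g(a, a, a)) vs a ⊕ d ⊕ g(a ⊕ b ⊕ c ⊕ d, g(a ⊕ d, b ⊕ c ⊕ d, d), b ⊕ c ⊕ d ⊕ h(a, c, c)) ⊕ h(a ⊕ b ⊕ c ⊕ d, a ⊕ c ⊕ d ⊕ h(a, c, a), a ⊕ b ⊕ c ⊕ d ⊕ g(a, a, a))

Derivation:
Left:  d ⊕ g(h(a, c, c) ⊕ (b ⊕ c) ⊕ d, g(d ⊕ a, b ⊕ (d ⊕ c), d), b ⊕ (a ⊕ c) ⊕ d) ⊕ h((d ⊕ c) ⊕ (b ⊕ a), h(a, c, a) ⊕ d ⊕ c ⊕ a, g(a, a, a) ⊕ d ⊕ b ⊕ a ⊕ c) ⊕ a
  Simplify inside:  g(h(a, c, c) ⊕ (b ⊕ c) ⊕ d, g(d ⊕ a, b ⊕ (d ⊕ c), d), b ⊕ (a ⊕ c) ⊕ d)  →  g(b ⊕ c ⊕ d ⊕ h(a, c, c), g(a ⊕ d, b ⊕ c ⊕ d, d), a ⊕ b ⊕ c ⊕ d)
  Simplify inside:  h((d ⊕ c) ⊕ (b ⊕ a), h(a, c, a) ⊕ d ⊕ c ⊕ a, g(a, a, a) ⊕ d ⊕ b ⊕ a ⊕ c)  →  h(a ⊕ b ⊕ c ⊕ d, a ⊕ c ⊕ d ⊕ h(a, c, a), a ⊕ b ⊕ c ⊕ d ⊕ g(a, a, a))
  Sort:  a ⊕ d ⊕ g(b ⊕ c ⊕ d ⊕ h(a, c, c), g(a ⊕ d, b ⊕ c ⊕ d, d), a ⊕ b ⊕ c ⊕ d) ⊕ h(a ⊕ b ⊕ c ⊕ d, a ⊕ c ⊕ d ⊕ h(a, c, a), a ⊕ b ⊕ c ⊕ d ⊕ g(a, a, a))
Right:  d ⊕ a ⊕ g(c ⊕ a ⊕ d ⊕ b, g(d ⊕ a, d ⊕ c ⊕ b, d), (h(a, c, c) ⊕ (b ⊕ d)) ⊕ c) ⊕ h((b ⊕ (a ⊕ d)) ⊕ c, (c ⊕ (h(a, c, a) ⊕ a)) ⊕ d, g(a, a, a) ⊕ a ⊕ d ⊕ b ⊕ c)
  Inside:  g(c ⊕ a ⊕ d ⊕ b, g(d ⊕ a, d ⊕ c ⊕ b, d), (h(a, c, c) ⊕ (b ⊕ d)) ⊕ c)  →  g(a ⊕ b ⊕ c ⊕ d, g(a ⊕ d, b ⊕ c ⊕ d, d), b ⊕ c ⊕ d ⊕ h(a, c, c))
  Inside:  h((b ⊕ (a ⊕ d)) ⊕ c, (c ⊕ (h(a, c, a) ⊕ a)) ⊕ d, g(a, a, a) ⊕ a ⊕ d ⊕ b ⊕ c)  →  h(a ⊕ b ⊕ c ⊕ d, a ⊕ c ⊕ d ⊕ h(a, c, a), a ⊕ b ⊕ c ⊕ d ⊕ g(a, a, a))
  Order the arguments:  a ⊕ d ⊕ g(a ⊕ b ⊕ c ⊕ d, g(a ⊕ d, b ⊕ c ⊕ d, d), b ⊕ c ⊕ d ⊕ h(a, c, c)) ⊕ h(a ⊕ b ⊕ c ⊕ d, a ⊕ c ⊕ d ⊕ h(a, c, a), a ⊕ b ⊕ c ⊕ d ⊕ g(a, a, a))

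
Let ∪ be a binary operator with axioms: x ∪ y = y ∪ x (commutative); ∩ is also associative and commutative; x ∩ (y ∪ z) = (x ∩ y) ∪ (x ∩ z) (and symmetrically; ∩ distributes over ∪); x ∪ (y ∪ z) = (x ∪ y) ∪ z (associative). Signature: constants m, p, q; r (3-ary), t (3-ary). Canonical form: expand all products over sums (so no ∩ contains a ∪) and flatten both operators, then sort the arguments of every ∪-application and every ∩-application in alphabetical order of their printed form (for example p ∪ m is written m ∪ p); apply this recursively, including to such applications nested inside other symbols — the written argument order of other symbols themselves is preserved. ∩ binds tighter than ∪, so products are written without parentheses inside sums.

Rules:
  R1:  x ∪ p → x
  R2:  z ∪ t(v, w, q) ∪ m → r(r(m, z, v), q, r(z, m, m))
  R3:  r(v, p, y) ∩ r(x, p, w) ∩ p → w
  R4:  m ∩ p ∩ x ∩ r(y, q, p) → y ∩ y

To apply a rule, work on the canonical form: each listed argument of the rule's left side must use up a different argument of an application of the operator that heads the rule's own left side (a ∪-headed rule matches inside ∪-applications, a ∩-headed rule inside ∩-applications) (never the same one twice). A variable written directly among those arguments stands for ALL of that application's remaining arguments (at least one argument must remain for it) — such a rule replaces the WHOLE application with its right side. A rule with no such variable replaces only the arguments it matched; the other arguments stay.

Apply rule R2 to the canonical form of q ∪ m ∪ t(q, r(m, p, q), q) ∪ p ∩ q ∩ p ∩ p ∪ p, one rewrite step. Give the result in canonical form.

Canonical form:  m ∪ p ∪ p ∩ p ∩ p ∩ q ∪ q ∪ t(q, r(m, p, q), q)
R2 matches:  uses m, t(q, r(m, p, q), q);  v := q, w := r(m, p, q), z := p ∪ p ∩ p ∩ p ∩ q ∪ q
The variable takes the whole remainder — replace the entire application.
Giving:  r(r(m, p ∪ p ∩ p ∩ p ∩ q ∪ q, q), q, r(p ∪ p ∩ p ∩ p ∩ q ∪ q, m, m))

Answer: r(r(m, p ∪ p ∩ p ∩ p ∩ q ∪ q, q), q, r(p ∪ p ∩ p ∩ p ∩ q ∪ q, m, m))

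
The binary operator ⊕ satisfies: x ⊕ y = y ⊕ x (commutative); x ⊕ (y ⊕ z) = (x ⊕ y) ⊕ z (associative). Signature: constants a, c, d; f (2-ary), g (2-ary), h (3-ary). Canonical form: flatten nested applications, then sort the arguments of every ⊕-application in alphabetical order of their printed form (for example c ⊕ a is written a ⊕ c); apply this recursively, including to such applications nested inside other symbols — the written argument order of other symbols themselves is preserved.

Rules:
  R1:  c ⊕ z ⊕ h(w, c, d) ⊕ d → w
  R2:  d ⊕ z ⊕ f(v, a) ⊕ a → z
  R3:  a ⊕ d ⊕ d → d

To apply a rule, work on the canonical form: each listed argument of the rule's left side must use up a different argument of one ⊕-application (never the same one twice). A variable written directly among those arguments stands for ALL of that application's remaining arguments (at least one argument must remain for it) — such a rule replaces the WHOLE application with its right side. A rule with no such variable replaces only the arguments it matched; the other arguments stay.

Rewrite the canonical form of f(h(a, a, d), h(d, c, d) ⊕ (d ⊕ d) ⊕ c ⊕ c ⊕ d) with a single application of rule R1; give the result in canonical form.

Canonical form:  f(h(a, a, d), c ⊕ c ⊕ d ⊕ d ⊕ d ⊕ h(d, c, d))
Apply R1:  consuming c, d, h(d, c, d);  w := d, z := c ⊕ d ⊕ d
The extension variable absorbs all remaining arguments, so the whole application is rewritten.
Giving:  f(h(a, a, d), d)

Answer: f(h(a, a, d), d)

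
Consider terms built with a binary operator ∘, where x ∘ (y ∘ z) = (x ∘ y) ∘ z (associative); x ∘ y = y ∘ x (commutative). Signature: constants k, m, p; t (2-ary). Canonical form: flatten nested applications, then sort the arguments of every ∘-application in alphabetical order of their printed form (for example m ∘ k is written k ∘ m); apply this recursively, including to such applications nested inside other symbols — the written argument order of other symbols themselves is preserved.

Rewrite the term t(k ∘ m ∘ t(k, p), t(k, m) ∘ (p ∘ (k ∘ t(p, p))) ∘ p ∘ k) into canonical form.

Work inside:  t(k, m) ∘ (p ∘ (k ∘ t(p, p))) ∘ p ∘ k
Un-nest:  t(k, m) ∘ p ∘ k ∘ t(p, p) ∘ p ∘ k
Sort:  k ∘ k ∘ p ∘ p ∘ t(k, m) ∘ t(p, p)
Reassemble:  t(k ∘ m ∘ t(k, p), k ∘ k ∘ p ∘ p ∘ t(k, m) ∘ t(p, p))

Answer: t(k ∘ m ∘ t(k, p), k ∘ k ∘ p ∘ p ∘ t(k, m) ∘ t(p, p))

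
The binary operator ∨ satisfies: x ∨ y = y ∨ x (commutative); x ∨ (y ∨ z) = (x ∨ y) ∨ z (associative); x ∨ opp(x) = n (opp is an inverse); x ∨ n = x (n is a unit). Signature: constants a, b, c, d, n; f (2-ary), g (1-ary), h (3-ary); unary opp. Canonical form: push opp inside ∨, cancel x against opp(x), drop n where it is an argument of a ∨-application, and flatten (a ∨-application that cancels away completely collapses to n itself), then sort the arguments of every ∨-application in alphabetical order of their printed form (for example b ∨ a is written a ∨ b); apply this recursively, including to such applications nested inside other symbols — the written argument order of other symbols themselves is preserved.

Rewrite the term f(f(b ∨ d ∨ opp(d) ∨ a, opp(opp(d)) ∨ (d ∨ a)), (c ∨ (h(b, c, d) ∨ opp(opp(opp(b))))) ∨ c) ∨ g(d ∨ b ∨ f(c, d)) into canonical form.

Push opp inside:  distribute opp over ∨ and collapse double opp
Collect terms:  f(f(a ∨ b, a ∨ d ∨ d), c ∨ c ∨ h(b, c, d) ∨ opp(b)) ∨ g(b ∨ d ∨ f(c, d))

Answer: f(f(a ∨ b, a ∨ d ∨ d), c ∨ c ∨ h(b, c, d) ∨ opp(b)) ∨ g(b ∨ d ∨ f(c, d))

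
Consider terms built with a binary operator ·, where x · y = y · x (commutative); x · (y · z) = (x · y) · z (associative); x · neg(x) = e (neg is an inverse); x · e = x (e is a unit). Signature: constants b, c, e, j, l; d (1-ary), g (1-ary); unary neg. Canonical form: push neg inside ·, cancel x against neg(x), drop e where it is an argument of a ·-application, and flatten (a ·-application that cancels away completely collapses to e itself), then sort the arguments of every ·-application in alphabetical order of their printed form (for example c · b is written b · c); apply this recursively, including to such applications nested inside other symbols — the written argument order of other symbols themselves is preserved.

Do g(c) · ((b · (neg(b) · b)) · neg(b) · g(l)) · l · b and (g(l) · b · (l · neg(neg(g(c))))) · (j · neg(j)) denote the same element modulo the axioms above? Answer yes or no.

Left:  g(c) · ((b · (neg(b) · b)) · neg(b) · g(l)) · l · b
  Collect:  g(c) · b · g(l) · l
  Sort:  b · g(c) · g(l) · l
Right:  (g(l) · b · (l · neg(neg(g(c))))) · (j · neg(j))
  Push neg inside:  distribute neg over · and collapse double neg
  Cancel:  j cancels
  Combine occurrences:  g(l) · b · l · g(c)
  Sort arguments:  b · g(c) · g(l) · l

Answer: yes — both canonical forms are b · g(c) · g(l) · l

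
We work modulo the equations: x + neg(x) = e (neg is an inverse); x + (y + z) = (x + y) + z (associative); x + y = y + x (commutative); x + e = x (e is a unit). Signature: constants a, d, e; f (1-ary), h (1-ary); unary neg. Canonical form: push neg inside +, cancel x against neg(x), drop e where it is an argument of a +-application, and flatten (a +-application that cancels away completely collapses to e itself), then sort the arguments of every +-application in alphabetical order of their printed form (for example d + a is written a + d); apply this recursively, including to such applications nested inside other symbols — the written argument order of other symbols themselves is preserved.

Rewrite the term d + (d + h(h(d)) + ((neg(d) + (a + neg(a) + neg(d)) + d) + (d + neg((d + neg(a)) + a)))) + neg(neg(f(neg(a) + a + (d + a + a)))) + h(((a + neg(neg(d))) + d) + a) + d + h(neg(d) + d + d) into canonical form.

Answer: d + d + f(a + a + d) + h(a + a + d + d) + h(d) + h(h(d))

Derivation:
Push neg inside:  distribute neg over + and collapse double neg
Cancel inverse pairs:  a cancels
Collect terms:  d + d + h(h(d)) + f(a + a + d) + h(a + a + d + d) + h(d)
Sort arguments:  d + d + f(a + a + d) + h(a + a + d + d) + h(d) + h(h(d))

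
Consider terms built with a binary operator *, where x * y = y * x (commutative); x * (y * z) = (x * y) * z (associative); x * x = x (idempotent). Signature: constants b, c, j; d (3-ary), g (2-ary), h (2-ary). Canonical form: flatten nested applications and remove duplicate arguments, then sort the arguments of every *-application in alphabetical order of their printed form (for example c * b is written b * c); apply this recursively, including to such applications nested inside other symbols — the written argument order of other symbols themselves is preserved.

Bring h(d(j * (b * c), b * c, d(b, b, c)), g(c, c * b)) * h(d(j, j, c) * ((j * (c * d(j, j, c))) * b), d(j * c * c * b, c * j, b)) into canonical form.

Inside:  h(d(j * (b * c), b * c, d(b, b, c)), g(c, c * b))  →  h(d(b * c * j, b * c, d(b, b, c)), g(c, b * c))
Simplify inside:  h(d(j, j, c) * ((j * (c * d(j, j, c))) * b), d(j * c * c * b, c * j, b))  →  h(b * c * d(j, j, c) * j, d(b * c * j, c * j, b))
Sort arguments:  h(b * c * d(j, j, c) * j, d(b * c * j, c * j, b)) * h(d(b * c * j, b * c, d(b, b, c)), g(c, b * c))

Answer: h(b * c * d(j, j, c) * j, d(b * c * j, c * j, b)) * h(d(b * c * j, b * c, d(b, b, c)), g(c, b * c))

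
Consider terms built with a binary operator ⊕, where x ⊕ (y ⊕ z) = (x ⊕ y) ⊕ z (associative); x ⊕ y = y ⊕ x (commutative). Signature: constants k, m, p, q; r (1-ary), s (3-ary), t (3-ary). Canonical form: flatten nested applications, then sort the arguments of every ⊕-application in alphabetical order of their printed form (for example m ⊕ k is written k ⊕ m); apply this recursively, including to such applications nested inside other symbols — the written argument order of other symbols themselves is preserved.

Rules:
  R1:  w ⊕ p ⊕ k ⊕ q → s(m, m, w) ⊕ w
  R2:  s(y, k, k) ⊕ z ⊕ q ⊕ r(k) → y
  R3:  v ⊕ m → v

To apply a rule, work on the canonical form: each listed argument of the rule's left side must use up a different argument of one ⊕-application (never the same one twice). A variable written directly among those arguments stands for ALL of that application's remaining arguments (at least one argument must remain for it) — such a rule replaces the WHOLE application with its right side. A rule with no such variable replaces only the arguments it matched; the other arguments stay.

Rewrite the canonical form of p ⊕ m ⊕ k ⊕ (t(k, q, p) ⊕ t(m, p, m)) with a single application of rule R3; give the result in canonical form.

Canonical form:  k ⊕ m ⊕ p ⊕ t(k, q, p) ⊕ t(m, p, m)
Match R3:  consume m;  v := k ⊕ p ⊕ t(k, q, p) ⊕ t(m, p, m)
The variable takes the whole remainder — replace the entire application.
Giving:  k ⊕ p ⊕ t(k, q, p) ⊕ t(m, p, m)

Answer: k ⊕ p ⊕ t(k, q, p) ⊕ t(m, p, m)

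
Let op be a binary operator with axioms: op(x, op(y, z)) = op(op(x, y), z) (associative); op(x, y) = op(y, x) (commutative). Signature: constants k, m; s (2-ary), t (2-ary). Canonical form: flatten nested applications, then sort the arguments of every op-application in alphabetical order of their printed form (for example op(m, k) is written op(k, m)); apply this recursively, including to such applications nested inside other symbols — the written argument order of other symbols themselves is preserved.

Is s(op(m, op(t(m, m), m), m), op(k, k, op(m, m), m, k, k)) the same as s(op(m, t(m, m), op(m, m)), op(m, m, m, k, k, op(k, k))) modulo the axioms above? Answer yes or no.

Left:  s(op(m, op(t(m, m), m), m), op(k, k, op(m, m), m, k, k))
  Focus inside:  op(k, k, op(m, m), m, k, k)
  Merge nested applications:  op(k, k, m, m, m, k, k)
  Order the arguments:  op(k, k, k, k, m, m, m)
  Rebuild:  s(op(m, m, m, t(m, m)), op(k, k, k, k, m, m, m))
Right:  s(op(m, t(m, m), op(m, m)), op(m, m, m, k, k, op(k, k)))
  Work inside:  op(m, m, m, k, k, op(k, k))
  Flatten:  op(m, m, m, k, k, k, k)
  Sort:  op(k, k, k, k, m, m, m)
  Put back:  s(op(m, m, m, t(m, m)), op(k, k, k, k, m, m, m))

Answer: yes — both canonical forms are s(op(m, m, m, t(m, m)), op(k, k, k, k, m, m, m))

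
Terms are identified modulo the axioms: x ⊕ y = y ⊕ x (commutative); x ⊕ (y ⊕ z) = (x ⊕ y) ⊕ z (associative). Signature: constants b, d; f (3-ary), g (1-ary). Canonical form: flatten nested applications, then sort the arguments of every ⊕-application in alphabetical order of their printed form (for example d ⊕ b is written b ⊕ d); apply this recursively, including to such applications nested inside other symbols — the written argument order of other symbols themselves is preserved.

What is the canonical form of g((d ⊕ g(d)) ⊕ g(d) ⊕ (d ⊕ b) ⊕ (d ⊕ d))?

Work inside:  (d ⊕ g(d)) ⊕ g(d) ⊕ (d ⊕ b) ⊕ (d ⊕ d)
Un-nest:  d ⊕ g(d) ⊕ g(d) ⊕ d ⊕ b ⊕ d ⊕ d
Sort:  b ⊕ d ⊕ d ⊕ d ⊕ d ⊕ g(d) ⊕ g(d)
Put back:  g(b ⊕ d ⊕ d ⊕ d ⊕ d ⊕ g(d) ⊕ g(d))

Answer: g(b ⊕ d ⊕ d ⊕ d ⊕ d ⊕ g(d) ⊕ g(d))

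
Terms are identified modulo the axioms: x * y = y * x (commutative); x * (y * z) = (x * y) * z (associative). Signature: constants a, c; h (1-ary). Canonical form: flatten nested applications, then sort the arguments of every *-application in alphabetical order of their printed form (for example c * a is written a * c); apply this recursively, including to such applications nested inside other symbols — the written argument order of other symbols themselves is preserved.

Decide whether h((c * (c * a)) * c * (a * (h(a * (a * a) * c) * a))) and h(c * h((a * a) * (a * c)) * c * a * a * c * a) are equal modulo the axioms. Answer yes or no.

Answer: yes — both canonical forms are h(a * a * a * c * c * c * h(a * a * a * c))

Derivation:
Left:  h((c * (c * a)) * c * (a * (h(a * (a * a) * c) * a)))
  Focus inside:  (c * (c * a)) * c * (a * (h(a * (a * a) * c) * a))
  Merge nested applications:  c * c * a * c * a * h(a * (a * a) * c) * a
  Simplify inside:  h(a * (a * a) * c)  →  h(a * a * a * c)
  Sort:  a * a * a * c * c * c * h(a * a * a * c)
  Rebuild:  h(a * a * a * c * c * c * h(a * a * a * c))
Right:  h(c * h((a * a) * (a * c)) * c * a * a * c * a)
  Focus inside:  c * h((a * a) * (a * c)) * c * a * a * c * a
  Simplify inside:  h((a * a) * (a * c))  →  h(a * a * a * c)
  Sort:  a * a * a * c * c * c * h(a * a * a * c)
  Reassemble:  h(a * a * a * c * c * c * h(a * a * a * c))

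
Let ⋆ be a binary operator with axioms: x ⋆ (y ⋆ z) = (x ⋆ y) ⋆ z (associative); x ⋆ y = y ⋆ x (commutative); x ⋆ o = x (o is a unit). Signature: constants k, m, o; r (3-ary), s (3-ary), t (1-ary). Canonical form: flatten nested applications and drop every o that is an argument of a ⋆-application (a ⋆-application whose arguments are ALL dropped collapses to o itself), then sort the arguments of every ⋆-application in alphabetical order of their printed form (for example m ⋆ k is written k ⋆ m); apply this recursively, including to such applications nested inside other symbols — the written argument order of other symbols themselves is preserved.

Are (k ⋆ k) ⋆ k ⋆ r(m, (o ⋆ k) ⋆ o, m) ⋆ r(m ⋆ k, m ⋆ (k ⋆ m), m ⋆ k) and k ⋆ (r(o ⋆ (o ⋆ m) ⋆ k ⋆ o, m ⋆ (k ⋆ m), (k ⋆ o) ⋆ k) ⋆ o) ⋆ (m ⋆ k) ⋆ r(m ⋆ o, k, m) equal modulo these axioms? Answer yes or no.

Answer: no — k ⋆ k ⋆ k ⋆ r(k ⋆ m, k ⋆ m ⋆ m, k ⋆ m) ⋆ r(m, k, m) vs k ⋆ k ⋆ m ⋆ r(k ⋆ m, k ⋆ m ⋆ m, k ⋆ k) ⋆ r(m, k, m)

Derivation:
Left:  (k ⋆ k) ⋆ k ⋆ r(m, (o ⋆ k) ⋆ o, m) ⋆ r(m ⋆ k, m ⋆ (k ⋆ m), m ⋆ k)
  Un-nest:  k ⋆ k ⋆ k ⋆ r(m, (o ⋆ k) ⋆ o, m) ⋆ r(m ⋆ k, m ⋆ (k ⋆ m), m ⋆ k)
  Inside:  r(m, (o ⋆ k) ⋆ o, m)  →  r(m, k, m)
  Simplify inside:  r(m ⋆ k, m ⋆ (k ⋆ m), m ⋆ k)  →  r(k ⋆ m, k ⋆ m ⋆ m, k ⋆ m)
  Order the arguments:  k ⋆ k ⋆ k ⋆ r(k ⋆ m, k ⋆ m ⋆ m, k ⋆ m) ⋆ r(m, k, m)
Right:  k ⋆ (r(o ⋆ (o ⋆ m) ⋆ k ⋆ o, m ⋆ (k ⋆ m), (k ⋆ o) ⋆ k) ⋆ o) ⋆ (m ⋆ k) ⋆ r(m ⋆ o, k, m)
  Un-nest:  k ⋆ r(o ⋆ (o ⋆ m) ⋆ k ⋆ o, m ⋆ (k ⋆ m), (k ⋆ o) ⋆ k) ⋆ o ⋆ m ⋆ k ⋆ r(m ⋆ o, k, m)
  Inside:  r(o ⋆ (o ⋆ m) ⋆ k ⋆ o, m ⋆ (k ⋆ m), (k ⋆ o) ⋆ k)  →  r(k ⋆ m, k ⋆ m ⋆ m, k ⋆ k)
  Inside:  r(m ⋆ o, k, m)  →  r(m, k, m)
  Unit:  drop o
  Sort arguments:  k ⋆ k ⋆ m ⋆ r(k ⋆ m, k ⋆ m ⋆ m, k ⋆ k) ⋆ r(m, k, m)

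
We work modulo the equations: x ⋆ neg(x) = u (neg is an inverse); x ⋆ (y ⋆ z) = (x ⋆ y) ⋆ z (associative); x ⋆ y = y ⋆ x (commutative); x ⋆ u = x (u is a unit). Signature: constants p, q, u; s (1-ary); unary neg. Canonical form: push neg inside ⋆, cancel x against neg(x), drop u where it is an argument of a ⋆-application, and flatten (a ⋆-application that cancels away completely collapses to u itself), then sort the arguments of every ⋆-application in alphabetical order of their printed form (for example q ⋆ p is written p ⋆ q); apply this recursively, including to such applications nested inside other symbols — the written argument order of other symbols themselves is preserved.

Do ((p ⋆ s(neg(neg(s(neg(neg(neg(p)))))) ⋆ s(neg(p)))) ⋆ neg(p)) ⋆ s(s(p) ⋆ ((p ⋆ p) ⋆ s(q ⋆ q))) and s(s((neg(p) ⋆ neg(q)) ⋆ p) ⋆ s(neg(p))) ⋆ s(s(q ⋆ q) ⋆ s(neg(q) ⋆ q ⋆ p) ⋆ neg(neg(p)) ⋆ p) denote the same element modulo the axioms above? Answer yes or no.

Left:  ((p ⋆ s(neg(neg(s(neg(neg(neg(p)))))) ⋆ s(neg(p)))) ⋆ neg(p)) ⋆ s(s(p) ⋆ ((p ⋆ p) ⋆ s(q ⋆ q)))
  Push neg inside:  distribute neg over ⋆ and collapse double neg
  Cancel:  p cancels
  Collect terms:  s(s(neg(p)) ⋆ s(neg(p))) ⋆ s(p ⋆ p ⋆ s(p) ⋆ s(q ⋆ q))
  Sort:  s(p ⋆ p ⋆ s(p) ⋆ s(q ⋆ q)) ⋆ s(s(neg(p)) ⋆ s(neg(p)))
Right:  s(s((neg(p) ⋆ neg(q)) ⋆ p) ⋆ s(neg(p))) ⋆ s(s(q ⋆ q) ⋆ s(neg(q) ⋆ q ⋆ p) ⋆ neg(neg(p)) ⋆ p)
  Push neg inside:  distribute neg over ⋆ and collapse double neg
  Collect:  s(s(neg(p)) ⋆ s(neg(q))) ⋆ s(p ⋆ p ⋆ s(p) ⋆ s(q ⋆ q))
  Sort arguments:  s(p ⋆ p ⋆ s(p) ⋆ s(q ⋆ q)) ⋆ s(s(neg(p)) ⋆ s(neg(q)))

Answer: no — s(p ⋆ p ⋆ s(p) ⋆ s(q ⋆ q)) ⋆ s(s(neg(p)) ⋆ s(neg(p))) vs s(p ⋆ p ⋆ s(p) ⋆ s(q ⋆ q)) ⋆ s(s(neg(p)) ⋆ s(neg(q)))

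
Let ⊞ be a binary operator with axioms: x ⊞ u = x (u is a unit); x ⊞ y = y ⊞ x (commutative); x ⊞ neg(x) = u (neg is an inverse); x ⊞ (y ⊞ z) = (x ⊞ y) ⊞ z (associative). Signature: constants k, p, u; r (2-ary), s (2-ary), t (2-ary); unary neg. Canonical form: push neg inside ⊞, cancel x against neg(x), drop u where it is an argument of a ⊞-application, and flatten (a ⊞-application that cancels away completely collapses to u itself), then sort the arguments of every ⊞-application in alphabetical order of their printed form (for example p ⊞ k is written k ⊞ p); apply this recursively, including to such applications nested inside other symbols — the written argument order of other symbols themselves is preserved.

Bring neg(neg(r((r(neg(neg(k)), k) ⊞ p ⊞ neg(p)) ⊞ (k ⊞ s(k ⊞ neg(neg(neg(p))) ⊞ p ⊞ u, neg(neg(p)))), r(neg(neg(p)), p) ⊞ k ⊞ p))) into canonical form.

Push neg inside:  distribute neg over ⊞ and collapse double neg
Collect:  r(k ⊞ r(k, k) ⊞ s(k, p), k ⊞ p ⊞ r(p, p))

Answer: r(k ⊞ r(k, k) ⊞ s(k, p), k ⊞ p ⊞ r(p, p))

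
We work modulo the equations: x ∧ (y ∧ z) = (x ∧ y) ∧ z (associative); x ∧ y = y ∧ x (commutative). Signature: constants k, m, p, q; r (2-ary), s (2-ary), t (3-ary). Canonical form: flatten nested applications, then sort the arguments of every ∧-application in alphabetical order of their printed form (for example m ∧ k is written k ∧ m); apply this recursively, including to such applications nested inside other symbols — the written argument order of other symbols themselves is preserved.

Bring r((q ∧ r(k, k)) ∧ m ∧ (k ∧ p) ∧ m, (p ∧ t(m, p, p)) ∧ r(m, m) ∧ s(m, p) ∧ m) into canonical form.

Descend into:  (p ∧ t(m, p, p)) ∧ r(m, m) ∧ s(m, p) ∧ m
Flatten:  p ∧ t(m, p, p) ∧ r(m, m) ∧ s(m, p) ∧ m
Sort arguments:  m ∧ p ∧ r(m, m) ∧ s(m, p) ∧ t(m, p, p)
Rebuild:  r(k ∧ m ∧ m ∧ p ∧ q ∧ r(k, k), m ∧ p ∧ r(m, m) ∧ s(m, p) ∧ t(m, p, p))

Answer: r(k ∧ m ∧ m ∧ p ∧ q ∧ r(k, k), m ∧ p ∧ r(m, m) ∧ s(m, p) ∧ t(m, p, p))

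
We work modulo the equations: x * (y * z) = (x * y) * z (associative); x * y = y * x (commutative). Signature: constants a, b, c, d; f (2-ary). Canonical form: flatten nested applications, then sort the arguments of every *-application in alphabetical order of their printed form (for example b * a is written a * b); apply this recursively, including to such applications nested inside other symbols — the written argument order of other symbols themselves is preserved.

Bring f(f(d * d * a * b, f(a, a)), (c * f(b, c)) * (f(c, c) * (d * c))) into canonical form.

Descend into:  (c * f(b, c)) * (f(c, c) * (d * c))
Un-nest:  c * f(b, c) * f(c, c) * d * c
Order the arguments:  c * c * d * f(b, c) * f(c, c)
Put back:  f(f(a * b * d * d, f(a, a)), c * c * d * f(b, c) * f(c, c))

Answer: f(f(a * b * d * d, f(a, a)), c * c * d * f(b, c) * f(c, c))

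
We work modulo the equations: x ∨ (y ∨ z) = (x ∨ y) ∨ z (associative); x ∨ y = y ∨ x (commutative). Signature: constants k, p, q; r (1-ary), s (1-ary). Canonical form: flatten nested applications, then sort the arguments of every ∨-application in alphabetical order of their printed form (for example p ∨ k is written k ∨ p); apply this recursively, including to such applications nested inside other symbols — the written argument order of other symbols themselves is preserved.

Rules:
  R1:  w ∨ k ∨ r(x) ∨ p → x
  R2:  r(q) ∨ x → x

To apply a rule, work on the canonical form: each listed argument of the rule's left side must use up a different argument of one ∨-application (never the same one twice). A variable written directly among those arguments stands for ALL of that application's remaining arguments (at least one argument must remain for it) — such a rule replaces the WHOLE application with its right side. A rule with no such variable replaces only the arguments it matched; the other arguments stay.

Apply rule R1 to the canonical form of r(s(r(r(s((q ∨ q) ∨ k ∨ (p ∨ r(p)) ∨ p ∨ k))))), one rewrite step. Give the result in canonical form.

Answer: r(s(r(r(s(p)))))

Derivation:
Canonical form:  r(s(r(r(s(k ∨ k ∨ p ∨ p ∨ q ∨ q ∨ r(p))))))
Match R1:  consume k, p, r(p);  w := k ∨ p ∨ q ∨ q, x := p
The extension variable absorbs all remaining arguments, so the whole application is rewritten.
Result:  r(s(r(r(s(p)))))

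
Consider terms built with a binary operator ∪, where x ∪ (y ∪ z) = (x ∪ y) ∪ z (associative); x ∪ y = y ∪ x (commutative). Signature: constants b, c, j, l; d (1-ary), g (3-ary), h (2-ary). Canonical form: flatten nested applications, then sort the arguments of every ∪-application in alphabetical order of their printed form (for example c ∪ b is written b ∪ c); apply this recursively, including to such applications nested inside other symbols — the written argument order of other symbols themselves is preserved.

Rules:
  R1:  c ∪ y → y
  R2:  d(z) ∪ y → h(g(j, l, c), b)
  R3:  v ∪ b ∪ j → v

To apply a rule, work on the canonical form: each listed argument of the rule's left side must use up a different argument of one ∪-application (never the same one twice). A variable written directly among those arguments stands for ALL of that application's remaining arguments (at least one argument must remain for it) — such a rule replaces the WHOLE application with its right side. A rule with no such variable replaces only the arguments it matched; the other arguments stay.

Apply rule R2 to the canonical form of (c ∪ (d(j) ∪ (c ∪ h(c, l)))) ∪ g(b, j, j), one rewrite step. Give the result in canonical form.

Canonical form:  c ∪ c ∪ d(j) ∪ g(b, j, j) ∪ h(c, l)
Apply R2:  consuming d(j);  y := c ∪ c ∪ g(b, j, j) ∪ h(c, l), z := j
The variable takes the whole remainder — replace the entire application.
New term:  h(g(j, l, c), b)

Answer: h(g(j, l, c), b)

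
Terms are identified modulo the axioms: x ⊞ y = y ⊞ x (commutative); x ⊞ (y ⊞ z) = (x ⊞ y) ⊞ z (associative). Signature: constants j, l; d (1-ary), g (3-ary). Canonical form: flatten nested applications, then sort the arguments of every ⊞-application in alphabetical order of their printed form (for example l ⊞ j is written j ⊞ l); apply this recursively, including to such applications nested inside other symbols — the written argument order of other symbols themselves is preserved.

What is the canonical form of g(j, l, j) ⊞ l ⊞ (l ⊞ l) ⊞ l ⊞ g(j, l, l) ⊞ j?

Un-nest:  g(j, l, j) ⊞ l ⊞ l ⊞ l ⊞ l ⊞ g(j, l, l) ⊞ j
Sort:  g(j, l, j) ⊞ g(j, l, l) ⊞ j ⊞ l ⊞ l ⊞ l ⊞ l

Answer: g(j, l, j) ⊞ g(j, l, l) ⊞ j ⊞ l ⊞ l ⊞ l ⊞ l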